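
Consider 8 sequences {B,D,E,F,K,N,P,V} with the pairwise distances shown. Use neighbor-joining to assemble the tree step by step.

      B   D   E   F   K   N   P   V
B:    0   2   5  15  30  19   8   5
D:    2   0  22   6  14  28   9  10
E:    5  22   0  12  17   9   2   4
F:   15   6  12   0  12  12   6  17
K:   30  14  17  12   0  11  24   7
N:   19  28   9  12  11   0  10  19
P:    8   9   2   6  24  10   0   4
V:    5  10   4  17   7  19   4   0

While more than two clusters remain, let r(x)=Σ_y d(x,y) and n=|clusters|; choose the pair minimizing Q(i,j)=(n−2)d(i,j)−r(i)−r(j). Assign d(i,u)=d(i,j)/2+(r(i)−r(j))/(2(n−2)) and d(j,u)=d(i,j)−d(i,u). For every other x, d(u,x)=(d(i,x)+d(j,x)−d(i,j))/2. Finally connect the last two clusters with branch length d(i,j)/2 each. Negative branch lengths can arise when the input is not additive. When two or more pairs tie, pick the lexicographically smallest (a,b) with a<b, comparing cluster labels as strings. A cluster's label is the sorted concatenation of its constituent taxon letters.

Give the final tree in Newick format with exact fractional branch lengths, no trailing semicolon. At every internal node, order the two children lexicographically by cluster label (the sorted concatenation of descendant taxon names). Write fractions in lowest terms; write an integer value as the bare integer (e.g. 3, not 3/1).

step 1: merge (B,D) at d=2, Q=-163; branch lengths B→5/12, D→19/12; new cluster BD
  updated: d(BD,E)=25/2, d(BD,F)=19/2, d(BD,K)=21, d(BD,N)=45/2, d(BD,P)=15/2, d(BD,V)=13/2
step 2: merge (K,N) at d=11, Q=-241/2; branch lengths K→127/20, N→93/20; new cluster KN
  updated: d(BD,KN)=65/4, d(E,KN)=15/2, d(F,KN)=13/2, d(KN,P)=23/2, d(KN,V)=15/2
step 3: merge (F,KN) at d=13/2, Q=-297/4; branch lengths F→111/32, KN→97/32; new cluster FKN
  updated: d(BD,FKN)=77/8, d(E,FKN)=13/2, d(FKN,P)=11/2, d(FKN,V)=9
step 4: merge (BD,V) at d=13/2, Q=-321/8; branch lengths BD→257/48, V→55/48; new cluster BDV
  updated: d(BDV,E)=5, d(BDV,FKN)=97/16, d(BDV,P)=5/2
step 5: merge (BDV,FKN) at d=97/16, Q=-39/2; branch lengths BDV→61/32, FKN→133/32; new cluster BDFKNV
  updated: d(BDFKNV,E)=87/32, d(BDFKNV,P)=31/32
step 6: merge (BDFKNV,E) at d=87/32, Q=-91/16; branch lengths BDFKNV→27/32, E→15/8; new cluster BDEFKNV
  updated: d(BDEFKNV,P)=1/8
step 7: merge (BDEFKNV,P) at d=1/8; branch lengths BDEFKNV→1/16, P→1/16; new cluster BDEFKNPV
final tree: (((((B:5/12,D:19/12):257/48,V:55/48):61/32,(F:111/32,(K:127/20,N:93/20):97/32):133/32):27/32,E:15/8):1/16,P:1/16)
total length: 1117/32

(((((B:5/12,D:19/12):257/48,V:55/48):61/32,(F:111/32,(K:127/20,N:93/20):97/32):133/32):27/32,E:15/8):1/16,P:1/16)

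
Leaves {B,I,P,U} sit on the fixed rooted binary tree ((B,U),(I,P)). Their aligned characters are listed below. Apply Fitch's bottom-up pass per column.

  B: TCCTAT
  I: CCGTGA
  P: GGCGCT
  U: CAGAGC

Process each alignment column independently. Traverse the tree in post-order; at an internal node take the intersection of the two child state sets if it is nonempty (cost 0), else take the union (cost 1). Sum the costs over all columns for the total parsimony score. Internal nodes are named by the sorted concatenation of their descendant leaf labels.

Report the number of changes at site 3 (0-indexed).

BU@0: {T} ∪ {C} = {C,T} (union, +1)
IP@0: {C} ∪ {G} = {C,G} (union, +1)
BIPU@0: {C,T} ∩ {C,G} = {C} (intersection, +0)
BU@1: {C} ∪ {A} = {A,C} (union, +1)
IP@1: {C} ∪ {G} = {C,G} (union, +1)
BIPU@1: {A,C} ∩ {C,G} = {C} (intersection, +0)
BU@2: {C} ∪ {G} = {C,G} (union, +1)
IP@2: {G} ∪ {C} = {C,G} (union, +1)
BIPU@2: {C,G} ∩ {C,G} = {C,G} (intersection, +0)
BU@3: {T} ∪ {A} = {A,T} (union, +1)
IP@3: {T} ∪ {G} = {G,T} (union, +1)
BIPU@3: {A,T} ∩ {G,T} = {T} (intersection, +0)
BU@4: {A} ∪ {G} = {A,G} (union, +1)
IP@4: {G} ∪ {C} = {C,G} (union, +1)
BIPU@4: {A,G} ∩ {C,G} = {G} (intersection, +0)
BU@5: {T} ∪ {C} = {C,T} (union, +1)
IP@5: {A} ∪ {T} = {A,T} (union, +1)
BIPU@5: {C,T} ∩ {A,T} = {T} (intersection, +0)
per-site changes: [2, 2, 2, 2, 2, 2]; total = 12

2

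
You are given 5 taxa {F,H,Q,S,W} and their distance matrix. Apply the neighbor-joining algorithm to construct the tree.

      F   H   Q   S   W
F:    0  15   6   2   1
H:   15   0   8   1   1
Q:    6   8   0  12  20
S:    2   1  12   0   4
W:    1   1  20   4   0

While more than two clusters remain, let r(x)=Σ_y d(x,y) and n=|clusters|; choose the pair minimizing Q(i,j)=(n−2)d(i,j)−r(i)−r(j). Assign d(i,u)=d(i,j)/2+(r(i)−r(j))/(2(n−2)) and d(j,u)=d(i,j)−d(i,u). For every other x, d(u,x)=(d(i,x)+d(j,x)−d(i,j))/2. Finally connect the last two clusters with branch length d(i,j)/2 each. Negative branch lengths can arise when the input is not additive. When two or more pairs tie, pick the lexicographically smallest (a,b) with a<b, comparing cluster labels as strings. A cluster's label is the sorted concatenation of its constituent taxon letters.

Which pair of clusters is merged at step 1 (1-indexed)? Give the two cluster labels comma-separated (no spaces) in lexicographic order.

F,Q

iteration 1: select F,Q (d=6, Q=-52); attach at lengths (-2/3, 20/3); label the merged cluster FQ
  updated: d(FQ,H)=17/2, d(FQ,S)=4, d(FQ,W)=15/2
iteration 2: select FQ,S (d=4, Q=-21); attach at lengths (19/4, -3/4); label the merged cluster FQS
  updated: d(FQS,H)=11/4, d(FQS,W)=15/4
iteration 3: select FQS,H (d=11/4, Q=-15/2); attach at lengths (11/4, 0); label the merged cluster FHQS
  updated: d(FHQS,W)=1
iteration 4: select FHQS,W (d=1); attach at lengths (1/2, 1/2); label the merged cluster FHQSW
final tree: ((((F:-2/3,Q:20/3):19/4,S:-3/4):11/4,H:0):1/2,W:1/2)
total length: 55/4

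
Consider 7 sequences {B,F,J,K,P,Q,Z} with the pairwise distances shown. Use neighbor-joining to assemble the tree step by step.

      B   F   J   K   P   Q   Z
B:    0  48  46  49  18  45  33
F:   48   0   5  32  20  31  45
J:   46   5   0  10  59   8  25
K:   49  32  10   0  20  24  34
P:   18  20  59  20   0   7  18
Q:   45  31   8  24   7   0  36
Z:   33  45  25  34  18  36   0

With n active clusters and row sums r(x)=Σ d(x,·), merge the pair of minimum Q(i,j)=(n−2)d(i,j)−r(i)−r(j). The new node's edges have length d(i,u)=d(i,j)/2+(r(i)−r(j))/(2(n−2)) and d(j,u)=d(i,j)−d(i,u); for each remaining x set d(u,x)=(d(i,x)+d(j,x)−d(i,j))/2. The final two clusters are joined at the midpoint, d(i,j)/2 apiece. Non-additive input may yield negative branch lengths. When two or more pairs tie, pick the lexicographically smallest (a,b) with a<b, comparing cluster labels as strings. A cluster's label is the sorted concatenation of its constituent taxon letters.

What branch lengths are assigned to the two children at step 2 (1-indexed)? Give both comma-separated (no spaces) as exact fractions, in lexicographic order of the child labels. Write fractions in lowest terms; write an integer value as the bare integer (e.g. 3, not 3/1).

39/4,35/4

step 1: merge (F,J) at d=5, Q=-309; branch lengths F→53/10, J→-3/10; new cluster FJ
  updated: d(B,FJ)=89/2, d(FJ,K)=37/2, d(FJ,P)=37, d(FJ,Q)=17, d(FJ,Z)=65/2
step 2: merge (FJ,K) at d=37/2, Q=-221; branch lengths FJ→39/4, K→35/4; new cluster FJK
  updated: d(B,FJK)=75/2, d(FJK,P)=77/4, d(FJK,Q)=45/4, d(FJK,Z)=24
step 3: merge (FJK,Q) at d=45/4, Q=-315/2; branch lengths FJK→53/12, Q→41/6; new cluster FJKQ
  updated: d(B,FJKQ)=285/8, d(FJKQ,P)=15/2, d(FJKQ,Z)=195/8
step 4: merge (B,Z) at d=33, Q=-96; branch lengths B→309/16, Z→219/16; new cluster BZ
  updated: d(BZ,FJKQ)=27/2, d(BZ,P)=3/2
step 5: merge (BZ,FJKQ) at d=27/2, Q=-45/2; branch lengths BZ→15/4, FJKQ→39/4; new cluster BFJKQZ
  updated: d(BFJKQZ,P)=-9/4
step 6: merge (BFJKQZ,P) at d=-9/4; branch lengths BFJKQZ→-9/8, P→-9/8; new cluster BFJKPQZ
final tree: (((B:309/16,Z:219/16):15/4,(((F:53/10,J:-3/10):39/4,K:35/4):53/12,Q:41/6):39/4):-9/8,P:-9/8)
total length: 79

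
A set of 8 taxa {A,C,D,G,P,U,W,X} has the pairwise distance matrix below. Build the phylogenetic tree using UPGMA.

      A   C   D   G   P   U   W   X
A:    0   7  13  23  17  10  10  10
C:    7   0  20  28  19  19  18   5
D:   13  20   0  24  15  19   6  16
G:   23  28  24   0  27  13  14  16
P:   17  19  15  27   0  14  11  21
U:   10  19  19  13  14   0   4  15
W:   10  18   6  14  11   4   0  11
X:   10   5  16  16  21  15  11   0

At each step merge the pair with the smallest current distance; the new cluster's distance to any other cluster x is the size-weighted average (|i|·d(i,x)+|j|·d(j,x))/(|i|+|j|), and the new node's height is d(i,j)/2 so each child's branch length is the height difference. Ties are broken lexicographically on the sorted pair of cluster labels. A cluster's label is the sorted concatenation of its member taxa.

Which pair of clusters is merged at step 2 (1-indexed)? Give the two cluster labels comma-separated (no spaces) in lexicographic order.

C,X

1. join U+W (d=4) ⇒ UW; edges |U|=2, |W|=2
  updated: d(A,UW)=10, d(C,UW)=37/2, d(D,UW)=25/2, d(G,UW)=27/2, d(P,UW)=25/2, d(UW,X)=13
2. join C+X (d=5) ⇒ CX; edges |C|=5/2, |X|=5/2
  updated: d(A,CX)=17/2, d(CX,D)=18, d(CX,G)=22, d(CX,P)=20, d(CX,UW)=63/4
3. join A+CX (d=17/2) ⇒ ACX; edges |A|=17/4, |CX|=7/4
  updated: d(ACX,D)=49/3, d(ACX,G)=67/3, d(ACX,P)=19, d(ACX,UW)=83/6
4. join D+UW (d=25/2) ⇒ DUW; edges |D|=25/4, |UW|=17/4
  updated: d(ACX,DUW)=44/3, d(DUW,G)=17, d(DUW,P)=40/3
5. join DUW+P (d=40/3) ⇒ DPUW; edges |DUW|=5/12, |P|=20/3
  updated: d(ACX,DPUW)=63/4, d(DPUW,G)=39/2
6. join ACX+DPUW (d=63/4) ⇒ ACDPUWX; edges |ACX|=29/8, |DPUW|=29/24
  updated: d(ACDPUWX,G)=145/7
7. join ACDPUWX+G (d=145/7) ⇒ ACDGPUWX; edges |ACDPUWX|=139/56, |G|=145/14
final tree: (((A:17/4,(C:5/2,X:5/2):7/4):29/8,((D:25/4,(U:2,W:2):17/4):5/12,P:20/3):29/24):139/56,G:145/14)
total length: 8443/168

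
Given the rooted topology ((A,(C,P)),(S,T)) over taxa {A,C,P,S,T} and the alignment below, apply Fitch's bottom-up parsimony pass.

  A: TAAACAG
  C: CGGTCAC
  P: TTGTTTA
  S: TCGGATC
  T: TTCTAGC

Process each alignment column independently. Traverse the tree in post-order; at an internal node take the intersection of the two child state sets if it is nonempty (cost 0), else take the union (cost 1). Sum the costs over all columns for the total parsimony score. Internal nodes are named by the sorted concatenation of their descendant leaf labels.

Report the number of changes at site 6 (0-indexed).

2

[col 0] CP: children C:{C}, P:{T} ∪→ {C,T}; cost 1
[col 0] ACP: children A:{T}, CP:{C,T} ∩→ {T}; cost 0
[col 0] ST: children S:{T}, T:{T} ∩→ {T}; cost 0
[col 0] ACPST: children ACP:{T}, ST:{T} ∩→ {T}; cost 0
[col 1] CP: children C:{G}, P:{T} ∪→ {G,T}; cost 1
[col 1] ACP: children A:{A}, CP:{G,T} ∪→ {A,G,T}; cost 1
[col 1] ST: children S:{C}, T:{T} ∪→ {C,T}; cost 1
[col 1] ACPST: children ACP:{A,G,T}, ST:{C,T} ∩→ {T}; cost 0
[col 2] CP: children C:{G}, P:{G} ∩→ {G}; cost 0
[col 2] ACP: children A:{A}, CP:{G} ∪→ {A,G}; cost 1
[col 2] ST: children S:{G}, T:{C} ∪→ {C,G}; cost 1
[col 2] ACPST: children ACP:{A,G}, ST:{C,G} ∩→ {G}; cost 0
[col 3] CP: children C:{T}, P:{T} ∩→ {T}; cost 0
[col 3] ACP: children A:{A}, CP:{T} ∪→ {A,T}; cost 1
[col 3] ST: children S:{G}, T:{T} ∪→ {G,T}; cost 1
[col 3] ACPST: children ACP:{A,T}, ST:{G,T} ∩→ {T}; cost 0
[col 4] CP: children C:{C}, P:{T} ∪→ {C,T}; cost 1
[col 4] ACP: children A:{C}, CP:{C,T} ∩→ {C}; cost 0
[col 4] ST: children S:{A}, T:{A} ∩→ {A}; cost 0
[col 4] ACPST: children ACP:{C}, ST:{A} ∪→ {A,C}; cost 1
[col 5] CP: children C:{A}, P:{T} ∪→ {A,T}; cost 1
[col 5] ACP: children A:{A}, CP:{A,T} ∩→ {A}; cost 0
[col 5] ST: children S:{T}, T:{G} ∪→ {G,T}; cost 1
[col 5] ACPST: children ACP:{A}, ST:{G,T} ∪→ {A,G,T}; cost 1
[col 6] CP: children C:{C}, P:{A} ∪→ {A,C}; cost 1
[col 6] ACP: children A:{G}, CP:{A,C} ∪→ {A,C,G}; cost 1
[col 6] ST: children S:{C}, T:{C} ∩→ {C}; cost 0
[col 6] ACPST: children ACP:{A,C,G}, ST:{C} ∩→ {C}; cost 0
per-site changes: [1, 3, 2, 2, 2, 3, 2]; total = 15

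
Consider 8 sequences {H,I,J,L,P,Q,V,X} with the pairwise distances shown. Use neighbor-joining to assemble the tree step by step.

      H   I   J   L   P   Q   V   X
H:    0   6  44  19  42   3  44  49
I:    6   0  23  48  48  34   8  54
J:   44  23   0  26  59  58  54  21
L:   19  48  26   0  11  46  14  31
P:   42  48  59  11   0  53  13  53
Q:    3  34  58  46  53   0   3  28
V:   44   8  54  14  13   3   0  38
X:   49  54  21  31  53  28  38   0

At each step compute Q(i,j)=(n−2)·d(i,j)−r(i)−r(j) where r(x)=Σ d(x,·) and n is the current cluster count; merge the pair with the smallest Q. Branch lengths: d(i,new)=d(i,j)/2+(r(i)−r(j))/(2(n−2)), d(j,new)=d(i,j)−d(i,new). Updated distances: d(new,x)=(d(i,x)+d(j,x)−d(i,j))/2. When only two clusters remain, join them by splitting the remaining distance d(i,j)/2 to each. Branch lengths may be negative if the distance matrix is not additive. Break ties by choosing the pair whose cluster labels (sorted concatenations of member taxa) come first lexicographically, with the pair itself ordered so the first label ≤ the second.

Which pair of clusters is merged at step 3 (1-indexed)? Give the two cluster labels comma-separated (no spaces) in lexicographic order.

H,Q

step 1: merge (J,X) at d=21, Q=-433; branch lengths J→137/12, X→115/12; new cluster JX
  updated: d(H,JX)=36, d(I,JX)=28, d(JX,L)=18, d(JX,P)=91/2, d(JX,Q)=65/2, d(JX,V)=71/2
step 2: merge (L,P) at d=11, Q=-627/2; branch lengths L→-3/20, P→223/20; new cluster LP
  updated: d(H,LP)=25, d(I,LP)=85/2, d(JX,LP)=105/4, d(LP,Q)=44, d(LP,V)=8
step 3: merge (H,Q) at d=3, Q=-437/2; branch lengths H→19/16, Q→29/16; new cluster HQ
  updated: d(HQ,I)=37/2, d(HQ,JX)=131/4, d(HQ,LP)=33, d(HQ,V)=22
step 4: merge (LP,V) at d=8, Q=-637/4; branch lengths LP→241/24, V→-49/24; new cluster LPV
  updated: d(HQ,LPV)=47/2, d(I,LPV)=85/4, d(JX,LPV)=215/8
step 5: merge (HQ,I) at d=37/2, Q=-211/2; branch lengths HQ→11, I→15/2; new cluster HIQ
  updated: d(HIQ,JX)=169/8, d(HIQ,LPV)=105/8
step 6: merge (HIQ,JX) at d=169/8, Q=-489/8; branch lengths HIQ→59/16, JX→279/16; new cluster HIJQX
  updated: d(HIJQX,LPV)=151/16
step 7: merge (HIJQX,LPV) at d=151/16; branch lengths HIJQX→151/32, LPV→151/32; new cluster HIJLPQVX
final tree: ((((H:19/16,Q:29/16):11,I:15/2):59/16,(J:137/12,X:115/12):279/16):151/32,((L:-3/20,P:223/20):241/24,V:-49/24):151/32)
total length: 1473/16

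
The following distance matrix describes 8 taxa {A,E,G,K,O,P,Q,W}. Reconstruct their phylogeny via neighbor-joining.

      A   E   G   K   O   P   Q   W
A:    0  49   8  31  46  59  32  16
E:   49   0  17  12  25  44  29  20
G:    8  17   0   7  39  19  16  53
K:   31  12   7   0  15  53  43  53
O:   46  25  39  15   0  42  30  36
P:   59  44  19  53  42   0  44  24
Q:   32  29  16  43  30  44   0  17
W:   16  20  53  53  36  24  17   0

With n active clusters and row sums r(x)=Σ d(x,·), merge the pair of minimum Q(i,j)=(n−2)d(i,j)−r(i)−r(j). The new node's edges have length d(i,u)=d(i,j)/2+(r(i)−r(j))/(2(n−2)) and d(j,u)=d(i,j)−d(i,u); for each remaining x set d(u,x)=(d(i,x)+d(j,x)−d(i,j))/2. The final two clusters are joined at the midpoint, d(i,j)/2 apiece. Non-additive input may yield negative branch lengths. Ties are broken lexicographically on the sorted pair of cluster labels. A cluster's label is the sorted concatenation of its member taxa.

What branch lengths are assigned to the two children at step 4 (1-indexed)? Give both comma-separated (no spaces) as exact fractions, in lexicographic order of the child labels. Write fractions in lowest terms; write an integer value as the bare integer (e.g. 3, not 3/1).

-31/24,487/24

step 1: merge (A,W) at d=16, Q=-364; branch lengths A→59/6, W→37/6; new cluster AW
  updated: d(AW,E)=53/2, d(AW,G)=45/2, d(AW,K)=34, d(AW,O)=33, d(AW,P)=67/2, d(AW,Q)=33/2
step 2: merge (K,O) at d=15, Q=-273; branch lengths K→11/2, O→19/2; new cluster KO
  updated: d(AW,KO)=26, d(E,KO)=11, d(G,KO)=31/2, d(KO,P)=40, d(KO,Q)=29
step 3: merge (E,KO) at d=11, Q=-205; branch lengths E→25/4, KO→19/4; new cluster EKO
  updated: d(AW,EKO)=83/4, d(EKO,G)=43/4, d(EKO,P)=73/2, d(EKO,Q)=47/2
step 4: merge (G,P) at d=19, Q=-577/4; branch lengths G→-31/24, P→487/24; new cluster GP
  updated: d(AW,GP)=37/2, d(EKO,GP)=113/8, d(GP,Q)=41/2
step 5: merge (AW,Q) at d=33/2, Q=-333/4; branch lengths AW→113/16, Q→151/16; new cluster AQW
  updated: d(AQW,EKO)=111/8, d(AQW,GP)=45/4
step 6: merge (AQW,EKO) at d=111/8, Q=-157/4; branch lengths AQW→11/2, EKO→67/8; new cluster AEKOQW
  updated: d(AEKOQW,GP)=23/4
step 7: merge (AEKOQW,GP) at d=23/4; branch lengths AEKOQW→23/8, GP→23/8; new cluster AEGKOPQW
final tree: ((((A:59/6,W:37/6):113/16,Q:151/16):11/2,(E:25/4,(K:11/2,O:19/2):19/4):67/8):23/8,(G:-31/24,P:487/24):23/8)
total length: 777/8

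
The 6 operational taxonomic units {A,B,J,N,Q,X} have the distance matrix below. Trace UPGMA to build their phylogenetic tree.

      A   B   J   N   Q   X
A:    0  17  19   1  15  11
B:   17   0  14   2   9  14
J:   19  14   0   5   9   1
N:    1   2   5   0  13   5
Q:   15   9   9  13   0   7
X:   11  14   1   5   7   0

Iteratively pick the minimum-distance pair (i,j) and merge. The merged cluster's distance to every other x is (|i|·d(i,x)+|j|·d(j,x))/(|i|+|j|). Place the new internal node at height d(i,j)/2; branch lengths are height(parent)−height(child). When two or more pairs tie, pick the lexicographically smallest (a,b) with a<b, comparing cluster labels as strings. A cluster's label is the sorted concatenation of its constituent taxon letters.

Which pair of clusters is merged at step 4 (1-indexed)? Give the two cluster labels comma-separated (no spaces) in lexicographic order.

1. join A+N (d=1) ⇒ AN; edges |A|=1/2, |N|=1/2
  updated: d(AN,B)=19/2, d(AN,J)=12, d(AN,Q)=14, d(AN,X)=8
2. join J+X (d=1) ⇒ JX; edges |J|=1/2, |X|=1/2
  updated: d(AN,JX)=10, d(B,JX)=14, d(JX,Q)=8
3. join JX+Q (d=8) ⇒ JQX; edges |JX|=7/2, |Q|=4
  updated: d(AN,JQX)=34/3, d(B,JQX)=37/3
4. join AN+B (d=19/2) ⇒ ABN; edges |AN|=17/4, |B|=19/4
  updated: d(ABN,JQX)=35/3
5. join ABN+JQX (d=35/3) ⇒ ABJNQX; edges |ABN|=13/12, |JQX|=11/6
final tree: (((A:1/2,N:1/2):17/4,B:19/4):13/12,((J:1/2,X:1/2):7/2,Q:4):11/6)
total length: 257/12

AN,B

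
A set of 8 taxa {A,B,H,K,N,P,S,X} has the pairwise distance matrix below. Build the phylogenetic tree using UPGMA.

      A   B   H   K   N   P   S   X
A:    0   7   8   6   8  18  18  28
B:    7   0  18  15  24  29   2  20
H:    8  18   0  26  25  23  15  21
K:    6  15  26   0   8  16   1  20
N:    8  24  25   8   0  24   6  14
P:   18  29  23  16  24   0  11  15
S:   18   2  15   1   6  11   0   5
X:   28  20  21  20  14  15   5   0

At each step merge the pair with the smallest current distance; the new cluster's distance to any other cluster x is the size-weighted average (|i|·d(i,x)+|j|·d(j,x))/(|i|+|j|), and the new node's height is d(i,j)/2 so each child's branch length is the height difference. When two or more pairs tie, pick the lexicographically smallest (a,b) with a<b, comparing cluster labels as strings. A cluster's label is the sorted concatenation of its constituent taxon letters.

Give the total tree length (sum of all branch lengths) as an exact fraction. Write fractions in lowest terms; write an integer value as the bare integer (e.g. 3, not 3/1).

step 1: merge (K,S) at d=1; branch lengths K→1/2, S→1/2; new cluster KS
  updated: d(A,KS)=12, d(B,KS)=17/2, d(H,KS)=41/2, d(KS,N)=7, d(KS,P)=27/2, d(KS,X)=25/2
step 2: merge (A,B) at d=7; branch lengths A→7/2, B→7/2; new cluster AB
  updated: d(AB,H)=13, d(AB,KS)=41/4, d(AB,N)=16, d(AB,P)=47/2, d(AB,X)=24
step 3: merge (KS,N) at d=7; branch lengths KS→3, N→7/2; new cluster KNS
  updated: d(AB,KNS)=73/6, d(H,KNS)=22, d(KNS,P)=17, d(KNS,X)=13
step 4: merge (AB,KNS) at d=73/6; branch lengths AB→31/12, KNS→31/12; new cluster ABKNS
  updated: d(ABKNS,H)=92/5, d(ABKNS,P)=98/5, d(ABKNS,X)=87/5
step 5: merge (P,X) at d=15; branch lengths P→15/2, X→15/2; new cluster PX
  updated: d(ABKNS,PX)=37/2, d(H,PX)=22
step 6: merge (ABKNS,H) at d=92/5; branch lengths ABKNS→187/60, H→46/5; new cluster ABHKNS
  updated: d(ABHKNS,PX)=229/12
step 7: merge (ABHKNS,PX) at d=229/12; branch lengths ABHKNS→41/120, PX→49/24; new cluster ABHKNPSX
final tree: ((((A:7/2,B:7/2):31/12,((K:1/2,S:1/2):3,N:7/2):31/12):187/60,H:46/5):41/120,(P:15/2,X:15/2):49/24)
total length: 1481/30

1481/30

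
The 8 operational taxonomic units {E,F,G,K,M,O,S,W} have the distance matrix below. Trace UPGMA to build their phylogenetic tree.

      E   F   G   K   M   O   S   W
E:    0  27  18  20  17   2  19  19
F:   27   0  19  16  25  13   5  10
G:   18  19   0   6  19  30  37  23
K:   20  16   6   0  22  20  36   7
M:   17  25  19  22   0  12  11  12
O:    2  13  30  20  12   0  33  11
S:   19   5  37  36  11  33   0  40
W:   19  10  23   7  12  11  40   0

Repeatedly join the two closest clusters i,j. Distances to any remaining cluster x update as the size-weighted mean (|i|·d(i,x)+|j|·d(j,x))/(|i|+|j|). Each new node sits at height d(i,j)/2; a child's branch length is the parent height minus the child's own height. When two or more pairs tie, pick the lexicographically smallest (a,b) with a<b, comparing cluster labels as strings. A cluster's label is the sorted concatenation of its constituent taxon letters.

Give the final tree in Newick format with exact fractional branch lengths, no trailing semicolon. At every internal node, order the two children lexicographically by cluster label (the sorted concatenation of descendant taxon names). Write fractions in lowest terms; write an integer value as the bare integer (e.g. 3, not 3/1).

((((E:1,O:1):51/8,(M:6,W:6):11/8):41/16,(G:3,K:3):111/16):95/48,(F:5/2,S:5/2):113/12)

step 1: merge (E,O) at d=2; branch lengths E→1, O→1; new cluster EO
  updated: d(EO,F)=20, d(EO,G)=24, d(EO,K)=20, d(EO,M)=29/2, d(EO,S)=26, d(EO,W)=15
step 2: merge (F,S) at d=5; branch lengths F→5/2, S→5/2; new cluster FS
  updated: d(EO,FS)=23, d(FS,G)=28, d(FS,K)=26, d(FS,M)=18, d(FS,W)=25
step 3: merge (G,K) at d=6; branch lengths G→3, K→3; new cluster GK
  updated: d(EO,GK)=22, d(FS,GK)=27, d(GK,M)=41/2, d(GK,W)=15
step 4: merge (M,W) at d=12; branch lengths M→6, W→6; new cluster MW
  updated: d(EO,MW)=59/4, d(FS,MW)=43/2, d(GK,MW)=71/4
step 5: merge (EO,MW) at d=59/4; branch lengths EO→51/8, MW→11/8; new cluster EMOW
  updated: d(EMOW,FS)=89/4, d(EMOW,GK)=159/8
step 6: merge (EMOW,GK) at d=159/8; branch lengths EMOW→41/16, GK→111/16; new cluster EGKMOW
  updated: d(EGKMOW,FS)=143/6
step 7: merge (EGKMOW,FS) at d=143/6; branch lengths EGKMOW→95/48, FS→113/12; new cluster EFGKMOSW
final tree: ((((E:1,O:1):51/8,(M:6,W:6):11/8):41/16,(G:3,K:3):111/16):95/48,(F:5/2,S:5/2):113/12)
total length: 2575/48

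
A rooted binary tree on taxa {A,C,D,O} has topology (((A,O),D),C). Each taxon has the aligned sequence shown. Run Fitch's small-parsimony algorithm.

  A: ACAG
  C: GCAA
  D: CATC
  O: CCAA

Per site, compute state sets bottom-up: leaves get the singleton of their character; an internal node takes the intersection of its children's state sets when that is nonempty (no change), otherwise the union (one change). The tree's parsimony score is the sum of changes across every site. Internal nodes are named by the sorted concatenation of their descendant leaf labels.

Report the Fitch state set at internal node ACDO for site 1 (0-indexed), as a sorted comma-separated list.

C

site 0, node AO: A={A} ∪ O={C} → {A,C} (+1)
site 0, node ADO: AO={A,C} ∩ D={C} → {C} (+0)
site 0, node ACDO: ADO={C} ∪ C={G} → {C,G} (+1)
site 1, node AO: A={C} ∩ O={C} → {C} (+0)
site 1, node ADO: AO={C} ∪ D={A} → {A,C} (+1)
site 1, node ACDO: ADO={A,C} ∩ C={C} → {C} (+0)
site 2, node AO: A={A} ∩ O={A} → {A} (+0)
site 2, node ADO: AO={A} ∪ D={T} → {A,T} (+1)
site 2, node ACDO: ADO={A,T} ∩ C={A} → {A} (+0)
site 3, node AO: A={G} ∪ O={A} → {A,G} (+1)
site 3, node ADO: AO={A,G} ∪ D={C} → {A,C,G} (+1)
site 3, node ACDO: ADO={A,C,G} ∩ C={A} → {A} (+0)
per-site changes: [2, 1, 1, 2]; total = 6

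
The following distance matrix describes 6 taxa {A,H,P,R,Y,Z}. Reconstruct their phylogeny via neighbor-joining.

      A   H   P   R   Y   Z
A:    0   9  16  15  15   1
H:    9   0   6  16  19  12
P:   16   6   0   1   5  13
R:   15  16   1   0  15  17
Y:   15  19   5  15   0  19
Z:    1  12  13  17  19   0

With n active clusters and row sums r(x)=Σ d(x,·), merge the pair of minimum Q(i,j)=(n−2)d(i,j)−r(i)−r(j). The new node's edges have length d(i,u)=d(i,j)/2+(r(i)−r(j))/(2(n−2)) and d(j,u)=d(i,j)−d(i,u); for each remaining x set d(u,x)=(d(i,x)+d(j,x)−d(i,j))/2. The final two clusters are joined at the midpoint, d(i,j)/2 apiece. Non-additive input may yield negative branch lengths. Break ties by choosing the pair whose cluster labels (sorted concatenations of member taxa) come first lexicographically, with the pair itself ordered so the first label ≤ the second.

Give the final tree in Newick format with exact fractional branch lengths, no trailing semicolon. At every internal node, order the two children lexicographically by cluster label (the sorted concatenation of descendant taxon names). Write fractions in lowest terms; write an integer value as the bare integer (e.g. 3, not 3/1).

iteration 1: select A,Z (d=1, Q=-114); attach at lengths (-1/4, 5/4); label the merged cluster AZ
  updated: d(AZ,H)=10, d(AZ,P)=14, d(AZ,R)=31/2, d(AZ,Y)=33/2
iteration 2: select AZ,H (d=10, Q=-77); attach at lengths (35/6, 25/6); label the merged cluster AHZ
  updated: d(AHZ,P)=5, d(AHZ,R)=43/4, d(AHZ,Y)=51/4
iteration 3: select AHZ,Y (d=51/4, Q=-143/4); attach at lengths (85/16, 119/16); label the merged cluster AHYZ
  updated: d(AHYZ,P)=-11/8, d(AHYZ,R)=13/2
iteration 4: select AHYZ,P (d=-11/8, Q=-49/8); attach at lengths (33/16, -55/16); label the merged cluster AHPYZ
  updated: d(AHPYZ,R)=71/16
iteration 5: select AHPYZ,R (d=71/16); attach at lengths (71/32, 71/32); label the merged cluster AHPRYZ
final tree: (((((A:-1/4,Z:5/4):35/6,H:25/6):85/16,Y:119/16):33/16,P:-55/16):71/32,R:71/32)
total length: 429/16

(((((A:-1/4,Z:5/4):35/6,H:25/6):85/16,Y:119/16):33/16,P:-55/16):71/32,R:71/32)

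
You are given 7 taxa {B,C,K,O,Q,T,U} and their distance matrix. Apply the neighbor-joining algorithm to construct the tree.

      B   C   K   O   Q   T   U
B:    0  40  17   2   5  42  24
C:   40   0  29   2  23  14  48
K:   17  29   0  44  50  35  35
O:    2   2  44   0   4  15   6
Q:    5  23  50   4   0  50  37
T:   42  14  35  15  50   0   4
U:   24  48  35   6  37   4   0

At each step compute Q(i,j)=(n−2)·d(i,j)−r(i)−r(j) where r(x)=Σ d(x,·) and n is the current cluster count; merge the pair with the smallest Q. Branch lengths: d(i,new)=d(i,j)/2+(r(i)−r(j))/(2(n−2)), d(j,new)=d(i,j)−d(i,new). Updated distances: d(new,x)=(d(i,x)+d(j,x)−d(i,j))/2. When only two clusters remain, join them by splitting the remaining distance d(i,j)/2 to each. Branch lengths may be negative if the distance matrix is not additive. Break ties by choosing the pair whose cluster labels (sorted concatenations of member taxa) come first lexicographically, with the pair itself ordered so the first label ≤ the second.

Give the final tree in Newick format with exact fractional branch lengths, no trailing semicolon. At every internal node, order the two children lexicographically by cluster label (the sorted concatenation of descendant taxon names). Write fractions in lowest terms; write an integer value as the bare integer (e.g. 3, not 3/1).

step 1: merge (T,U) at d=4, Q=-294; branch lengths T→13/5, U→7/5; new cluster TU
  updated: d(B,TU)=31, d(C,TU)=29, d(K,TU)=33, d(O,TU)=17/2, d(Q,TU)=83/2
step 2: merge (B,K) at d=17, Q=-200; branch lengths B→-5/4, K→73/4; new cluster BK
  updated: d(BK,C)=26, d(BK,O)=29/2, d(BK,Q)=19, d(BK,TU)=47/2
step 3: merge (BK,TU) at d=47/2, Q=-115; branch lengths BK→17/2, TU→15; new cluster BKTU
  updated: d(BKTU,C)=63/4, d(BKTU,O)=-1/4, d(BKTU,Q)=37/2
step 4: merge (BKTU,C) at d=63/4, Q=-173/4; branch lengths BKTU→99/16, C→153/16; new cluster BCKTU
  updated: d(BCKTU,O)=-7, d(BCKTU,Q)=103/8
step 5: merge (BCKTU,O) at d=-7, Q=-79/8; branch lengths BCKTU→15/16, O→-127/16; new cluster BCKOTU
  updated: d(BCKOTU,Q)=191/16
step 6: merge (BCKOTU,Q) at d=191/16; branch lengths BCKOTU→191/32, Q→191/32; new cluster BCKOQTU
final tree: (((((B:-5/4,K:73/4):17/2,(T:13/5,U:7/5):15):99/16,C:153/16):15/16,O:-127/16):191/32,Q:191/32)
total length: 1043/16

(((((B:-5/4,K:73/4):17/2,(T:13/5,U:7/5):15):99/16,C:153/16):15/16,O:-127/16):191/32,Q:191/32)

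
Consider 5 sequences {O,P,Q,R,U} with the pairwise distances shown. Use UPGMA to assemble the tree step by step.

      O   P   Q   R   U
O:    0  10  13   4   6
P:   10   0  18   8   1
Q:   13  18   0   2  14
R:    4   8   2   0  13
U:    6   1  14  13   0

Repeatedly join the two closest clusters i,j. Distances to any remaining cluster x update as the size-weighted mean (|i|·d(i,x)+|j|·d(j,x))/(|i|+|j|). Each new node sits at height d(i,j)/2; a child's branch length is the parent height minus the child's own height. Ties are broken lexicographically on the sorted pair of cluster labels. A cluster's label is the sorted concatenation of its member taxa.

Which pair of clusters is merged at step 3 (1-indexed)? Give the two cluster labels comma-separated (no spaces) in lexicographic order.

iteration 1: select P,U (d=1); attach at lengths (1/2, 1/2); label the merged cluster PU
  updated: d(O,PU)=8, d(PU,Q)=16, d(PU,R)=21/2
iteration 2: select Q,R (d=2); attach at lengths (1, 1); label the merged cluster QR
  updated: d(O,QR)=17/2, d(PU,QR)=53/4
iteration 3: select O,PU (d=8); attach at lengths (4, 7/2); label the merged cluster OPU
  updated: d(OPU,QR)=35/3
iteration 4: select OPU,QR (d=35/3); attach at lengths (11/6, 29/6); label the merged cluster OPQRU
final tree: ((O:4,(P:1/2,U:1/2):7/2):11/6,(Q:1,R:1):29/6)
total length: 103/6

O,PU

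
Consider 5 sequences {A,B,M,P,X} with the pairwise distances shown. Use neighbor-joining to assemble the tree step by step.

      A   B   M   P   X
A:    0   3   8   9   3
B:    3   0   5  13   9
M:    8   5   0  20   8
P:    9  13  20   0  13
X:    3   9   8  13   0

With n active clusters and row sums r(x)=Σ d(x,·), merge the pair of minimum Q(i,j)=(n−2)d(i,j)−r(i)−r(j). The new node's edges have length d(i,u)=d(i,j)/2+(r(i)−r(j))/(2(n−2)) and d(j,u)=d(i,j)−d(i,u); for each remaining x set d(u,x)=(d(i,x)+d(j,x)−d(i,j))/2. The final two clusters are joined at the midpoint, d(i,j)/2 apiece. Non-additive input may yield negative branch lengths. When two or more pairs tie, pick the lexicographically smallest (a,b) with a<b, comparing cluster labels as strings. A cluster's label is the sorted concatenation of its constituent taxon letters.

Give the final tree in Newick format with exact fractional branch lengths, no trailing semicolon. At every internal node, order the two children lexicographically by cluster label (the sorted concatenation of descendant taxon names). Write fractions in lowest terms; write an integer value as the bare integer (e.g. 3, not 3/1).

(((A:-3/4,P:39/4):3/4,(B:2/3,M:13/3):13/4):11/8,X:11/8)

iteration 1: select B,M (d=5, Q=-56); attach at lengths (2/3, 13/3); label the merged cluster BM
  updated: d(A,BM)=3, d(BM,P)=14, d(BM,X)=6
iteration 2: select A,P (d=9, Q=-33); attach at lengths (-3/4, 39/4); label the merged cluster AP
  updated: d(AP,BM)=4, d(AP,X)=7/2
iteration 3: select AP,BM (d=4, Q=-27/2); attach at lengths (3/4, 13/4); label the merged cluster ABMP
  updated: d(ABMP,X)=11/4
iteration 4: select ABMP,X (d=11/4); attach at lengths (11/8, 11/8); label the merged cluster ABMPX
final tree: (((A:-3/4,P:39/4):3/4,(B:2/3,M:13/3):13/4):11/8,X:11/8)
total length: 83/4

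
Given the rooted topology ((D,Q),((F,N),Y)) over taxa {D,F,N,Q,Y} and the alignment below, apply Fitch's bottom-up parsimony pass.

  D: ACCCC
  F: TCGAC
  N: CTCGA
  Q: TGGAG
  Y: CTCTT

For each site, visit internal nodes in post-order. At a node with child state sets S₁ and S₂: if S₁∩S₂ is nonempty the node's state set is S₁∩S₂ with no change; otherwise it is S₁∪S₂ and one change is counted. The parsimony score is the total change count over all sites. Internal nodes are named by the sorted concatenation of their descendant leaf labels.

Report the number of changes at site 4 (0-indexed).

3

DQ@0: {A} ∪ {T} = {A,T} (union, +1)
FN@0: {T} ∪ {C} = {C,T} (union, +1)
FNY@0: {C,T} ∩ {C} = {C} (intersection, +0)
DFNQY@0: {A,T} ∪ {C} = {A,C,T} (union, +1)
DQ@1: {C} ∪ {G} = {C,G} (union, +1)
FN@1: {C} ∪ {T} = {C,T} (union, +1)
FNY@1: {C,T} ∩ {T} = {T} (intersection, +0)
DFNQY@1: {C,G} ∪ {T} = {C,G,T} (union, +1)
DQ@2: {C} ∪ {G} = {C,G} (union, +1)
FN@2: {G} ∪ {C} = {C,G} (union, +1)
FNY@2: {C,G} ∩ {C} = {C} (intersection, +0)
DFNQY@2: {C,G} ∩ {C} = {C} (intersection, +0)
DQ@3: {C} ∪ {A} = {A,C} (union, +1)
FN@3: {A} ∪ {G} = {A,G} (union, +1)
FNY@3: {A,G} ∪ {T} = {A,G,T} (union, +1)
DFNQY@3: {A,C} ∩ {A,G,T} = {A} (intersection, +0)
DQ@4: {C} ∪ {G} = {C,G} (union, +1)
FN@4: {C} ∪ {A} = {A,C} (union, +1)
FNY@4: {A,C} ∪ {T} = {A,C,T} (union, +1)
DFNQY@4: {C,G} ∩ {A,C,T} = {C} (intersection, +0)
per-site changes: [3, 3, 2, 3, 3]; total = 14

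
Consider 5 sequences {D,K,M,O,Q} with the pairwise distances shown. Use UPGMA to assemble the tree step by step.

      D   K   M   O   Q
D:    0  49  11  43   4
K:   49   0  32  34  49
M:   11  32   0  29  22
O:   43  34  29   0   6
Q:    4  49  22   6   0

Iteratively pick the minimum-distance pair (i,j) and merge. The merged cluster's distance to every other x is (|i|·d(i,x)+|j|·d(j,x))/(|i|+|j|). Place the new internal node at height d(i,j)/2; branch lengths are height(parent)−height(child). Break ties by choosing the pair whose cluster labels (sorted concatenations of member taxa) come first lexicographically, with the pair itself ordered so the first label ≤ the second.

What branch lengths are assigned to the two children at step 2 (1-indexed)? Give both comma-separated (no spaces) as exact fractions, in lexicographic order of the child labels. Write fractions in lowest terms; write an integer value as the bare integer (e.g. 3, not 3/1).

1. join D+Q (d=4) ⇒ DQ; edges |D|=2, |Q|=2
  updated: d(DQ,K)=49, d(DQ,M)=33/2, d(DQ,O)=49/2
2. join DQ+M (d=33/2) ⇒ DMQ; edges |DQ|=25/4, |M|=33/4
  updated: d(DMQ,K)=130/3, d(DMQ,O)=26
3. join DMQ+O (d=26) ⇒ DMOQ; edges |DMQ|=19/4, |O|=13
  updated: d(DMOQ,K)=41
4. join DMOQ+K (d=41) ⇒ DKMOQ; edges |DMOQ|=15/2, |K|=41/2
final tree: ((((D:2,Q:2):25/4,M:33/4):19/4,O:13):15/2,K:41/2)
total length: 257/4

25/4,33/4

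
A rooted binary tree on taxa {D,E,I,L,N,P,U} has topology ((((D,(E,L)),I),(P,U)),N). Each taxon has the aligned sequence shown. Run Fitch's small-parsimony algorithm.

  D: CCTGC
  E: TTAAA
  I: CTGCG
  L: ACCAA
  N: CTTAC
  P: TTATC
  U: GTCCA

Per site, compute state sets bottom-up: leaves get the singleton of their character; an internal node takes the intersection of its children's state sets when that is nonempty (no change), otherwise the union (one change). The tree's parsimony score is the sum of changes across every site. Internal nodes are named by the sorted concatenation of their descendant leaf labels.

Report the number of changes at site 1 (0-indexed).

2

[col 0] EL: children E:{T}, L:{A} ∪→ {A,T}; cost 1
[col 0] DEL: children D:{C}, EL:{A,T} ∪→ {A,C,T}; cost 1
[col 0] DEIL: children DEL:{A,C,T}, I:{C} ∩→ {C}; cost 0
[col 0] PU: children P:{T}, U:{G} ∪→ {G,T}; cost 1
[col 0] DEILPU: children DEIL:{C}, PU:{G,T} ∪→ {C,G,T}; cost 1
[col 0] DEILNPU: children DEILPU:{C,G,T}, N:{C} ∩→ {C}; cost 0
[col 1] EL: children E:{T}, L:{C} ∪→ {C,T}; cost 1
[col 1] DEL: children D:{C}, EL:{C,T} ∩→ {C}; cost 0
[col 1] DEIL: children DEL:{C}, I:{T} ∪→ {C,T}; cost 1
[col 1] PU: children P:{T}, U:{T} ∩→ {T}; cost 0
[col 1] DEILPU: children DEIL:{C,T}, PU:{T} ∩→ {T}; cost 0
[col 1] DEILNPU: children DEILPU:{T}, N:{T} ∩→ {T}; cost 0
[col 2] EL: children E:{A}, L:{C} ∪→ {A,C}; cost 1
[col 2] DEL: children D:{T}, EL:{A,C} ∪→ {A,C,T}; cost 1
[col 2] DEIL: children DEL:{A,C,T}, I:{G} ∪→ {A,C,G,T}; cost 1
[col 2] PU: children P:{A}, U:{C} ∪→ {A,C}; cost 1
[col 2] DEILPU: children DEIL:{A,C,G,T}, PU:{A,C} ∩→ {A,C}; cost 0
[col 2] DEILNPU: children DEILPU:{A,C}, N:{T} ∪→ {A,C,T}; cost 1
[col 3] EL: children E:{A}, L:{A} ∩→ {A}; cost 0
[col 3] DEL: children D:{G}, EL:{A} ∪→ {A,G}; cost 1
[col 3] DEIL: children DEL:{A,G}, I:{C} ∪→ {A,C,G}; cost 1
[col 3] PU: children P:{T}, U:{C} ∪→ {C,T}; cost 1
[col 3] DEILPU: children DEIL:{A,C,G}, PU:{C,T} ∩→ {C}; cost 0
[col 3] DEILNPU: children DEILPU:{C}, N:{A} ∪→ {A,C}; cost 1
[col 4] EL: children E:{A}, L:{A} ∩→ {A}; cost 0
[col 4] DEL: children D:{C}, EL:{A} ∪→ {A,C}; cost 1
[col 4] DEIL: children DEL:{A,C}, I:{G} ∪→ {A,C,G}; cost 1
[col 4] PU: children P:{C}, U:{A} ∪→ {A,C}; cost 1
[col 4] DEILPU: children DEIL:{A,C,G}, PU:{A,C} ∩→ {A,C}; cost 0
[col 4] DEILNPU: children DEILPU:{A,C}, N:{C} ∩→ {C}; cost 0
per-site changes: [4, 2, 5, 4, 3]; total = 18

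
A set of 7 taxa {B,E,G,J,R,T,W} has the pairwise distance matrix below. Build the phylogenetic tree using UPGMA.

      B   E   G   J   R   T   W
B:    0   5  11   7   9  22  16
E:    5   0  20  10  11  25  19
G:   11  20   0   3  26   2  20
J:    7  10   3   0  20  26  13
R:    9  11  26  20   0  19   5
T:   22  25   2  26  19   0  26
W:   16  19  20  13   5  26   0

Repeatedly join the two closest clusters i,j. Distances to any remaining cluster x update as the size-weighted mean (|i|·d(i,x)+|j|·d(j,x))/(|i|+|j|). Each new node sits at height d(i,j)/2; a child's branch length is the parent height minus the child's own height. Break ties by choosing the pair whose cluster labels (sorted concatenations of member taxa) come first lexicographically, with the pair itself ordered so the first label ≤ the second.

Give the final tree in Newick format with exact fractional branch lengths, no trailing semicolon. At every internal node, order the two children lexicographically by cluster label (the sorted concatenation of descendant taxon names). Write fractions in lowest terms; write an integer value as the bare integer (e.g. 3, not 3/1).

((((B:5/2,E:5/2):7/4,J:17/4):37/12,(R:5/2,W:5/2):29/6):77/30,(G:1,T:1):89/10)

iteration 1: select G,T (d=2); attach at lengths (1, 1); label the merged cluster GT
  updated: d(B,GT)=33/2, d(E,GT)=45/2, d(GT,J)=29/2, d(GT,R)=45/2, d(GT,W)=23
iteration 2: select B,E (d=5); attach at lengths (5/2, 5/2); label the merged cluster BE
  updated: d(BE,GT)=39/2, d(BE,J)=17/2, d(BE,R)=10, d(BE,W)=35/2
iteration 3: select R,W (d=5); attach at lengths (5/2, 5/2); label the merged cluster RW
  updated: d(BE,RW)=55/4, d(GT,RW)=91/4, d(J,RW)=33/2
iteration 4: select BE,J (d=17/2); attach at lengths (7/4, 17/4); label the merged cluster BEJ
  updated: d(BEJ,GT)=107/6, d(BEJ,RW)=44/3
iteration 5: select BEJ,RW (d=44/3); attach at lengths (37/12, 29/6); label the merged cluster BEJRW
  updated: d(BEJRW,GT)=99/5
iteration 6: select BEJRW,GT (d=99/5); attach at lengths (77/30, 89/10); label the merged cluster BEGJRTW
final tree: ((((B:5/2,E:5/2):7/4,J:17/4):37/12,(R:5/2,W:5/2):29/6):77/30,(G:1,T:1):89/10)
total length: 2243/60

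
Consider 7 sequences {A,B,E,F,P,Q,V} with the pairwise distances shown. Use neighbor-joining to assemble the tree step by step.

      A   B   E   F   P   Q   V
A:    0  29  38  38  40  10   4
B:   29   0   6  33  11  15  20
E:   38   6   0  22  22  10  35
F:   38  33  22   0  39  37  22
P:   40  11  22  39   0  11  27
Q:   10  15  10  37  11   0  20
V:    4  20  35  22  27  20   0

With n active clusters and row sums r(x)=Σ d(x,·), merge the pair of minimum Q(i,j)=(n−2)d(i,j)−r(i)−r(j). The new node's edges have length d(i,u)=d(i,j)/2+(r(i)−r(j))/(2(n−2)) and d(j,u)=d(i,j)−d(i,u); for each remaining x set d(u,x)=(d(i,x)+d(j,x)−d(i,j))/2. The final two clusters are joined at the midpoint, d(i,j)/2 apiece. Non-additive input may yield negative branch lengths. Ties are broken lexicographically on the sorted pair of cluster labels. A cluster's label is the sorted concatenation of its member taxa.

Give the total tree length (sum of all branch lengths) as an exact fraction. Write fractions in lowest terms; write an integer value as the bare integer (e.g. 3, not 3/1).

1005/16

step 1: merge (A,V) at d=4, Q=-267; branch lengths A→51/10, V→-11/10; new cluster AV
  updated: d(AV,B)=45/2, d(AV,E)=69/2, d(AV,F)=28, d(AV,P)=63/2, d(AV,Q)=13
step 2: merge (AV,F) at d=28, Q=-353/2; branch lengths AV→165/16, F→283/16; new cluster AFV
  updated: d(AFV,B)=55/4, d(AFV,E)=57/4, d(AFV,P)=85/4, d(AFV,Q)=11
step 3: merge (B,E) at d=6, Q=-80; branch lengths B→23/12, E→49/12; new cluster BE
  updated: d(AFV,BE)=11, d(BE,P)=27/2, d(BE,Q)=19/2
step 4: merge (AFV,BE) at d=11, Q=-221/4; branch lengths AFV→125/16, BE→51/16; new cluster ABEFV
  updated: d(ABEFV,P)=95/8, d(ABEFV,Q)=19/4
step 5: merge (ABEFV,P) at d=95/8, Q=-221/8; branch lengths ABEFV→45/16, P→145/16; new cluster ABEFPV
  updated: d(ABEFPV,Q)=31/16
step 6: merge (ABEFPV,Q) at d=31/16; branch lengths ABEFPV→31/32, Q→31/32; new cluster ABEFPQV
final tree: (((((A:51/10,V:-11/10):165/16,F:283/16):125/16,(B:23/12,E:49/12):51/16):45/16,P:145/16):31/32,Q:31/32)
total length: 1005/16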